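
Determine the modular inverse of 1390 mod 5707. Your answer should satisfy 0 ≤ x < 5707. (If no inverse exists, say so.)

3067

gcd(5707, 1390) by repeated division:
5707 = 4×1390 + 147
1390 = 9×147 + 67
147 = 2×67 + 13
67 = 5×13 + 2
13 = 6×2 + 1
2 = 2×1 + 0
gcd = 1, so the inverse exists. Back-substitute:
1 = 13 − 6·2
1 = −6·67 + 31·13
1 = 31·147 − 68·67
1 = −68·1390 + 643·147
1 = 643·5707 − 2640·1390
So 1390·(-2640) ≡ 1 (mod 5707), and -2640 ≡ 3067 (mod 5707).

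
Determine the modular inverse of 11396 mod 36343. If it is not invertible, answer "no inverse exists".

27506

Extended Euclidean algorithm:
36343 = 3×11396 + 2155
11396 = 5×2155 + 621
2155 = 3×621 + 292
621 = 2×292 + 37
292 = 7×37 + 33
37 = 1×33 + 4
33 = 8×4 + 1
4 = 4×1 + 0
Since gcd(11396, 36343) = 1, back-substitute to write 1 as a combination:
1 = 33 − 8·4
1 = −8·37 + 9·33
1 = 9·292 − 71·37
1 = −71·621 + 151·292
1 = 151·2155 − 524·621
1 = −524·11396 + 2771·2155
1 = 2771·36343 − 8837·11396
Thus 11396·(-8837) ≡ 1 (mod 36343); reducing, -8837 mod 36343 = 27506.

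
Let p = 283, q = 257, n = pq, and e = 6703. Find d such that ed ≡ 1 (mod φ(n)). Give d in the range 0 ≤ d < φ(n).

φ(n) = (p−1)(q−1) = 282·256 = 72192.
Need d with 6703·d ≡ 1 (mod 72192). Apply the extended Euclidean algorithm:
72192 = 10×6703 + 5162
6703 = 1×5162 + 1541
5162 = 3×1541 + 539
1541 = 2×539 + 463
539 = 1×463 + 76
463 = 6×76 + 7
76 = 10×7 + 6
7 = 1×6 + 1
6 = 6×1 + 0
Back-substitute:
1 = 7 − 6
1 = −76 + 11·7
1 = 11·463 − 67·76
1 = −67·539 + 78·463
1 = 78·1541 − 223·539
1 = −223·5162 + 747·1541
1 = 747·6703 − 970·5162
1 = −970·72192 + 10447·6703
So 6703·10447 ≡ 1 (mod 72192), hence d = 10447.

10447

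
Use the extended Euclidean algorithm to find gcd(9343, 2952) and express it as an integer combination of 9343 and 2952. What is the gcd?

1

Repeated division:
9343 = 3*2952 + 487
2952 = 6*487 + 30
487 = 16*30 + 7
30 = 4*7 + 2
7 = 3*2 + 1
2 = 2*1 + 0
gcd(9343, 2952) = 1.
Express as a combination:
1 = 7 − 3·2
1 = −3·30 + 13·7
1 = 13·487 − 211·30
1 = −211·2952 + 1279·487
1 = 1279·9343 − 4048·2952
So 1 = (1279)·9343 + (-4048)·2952.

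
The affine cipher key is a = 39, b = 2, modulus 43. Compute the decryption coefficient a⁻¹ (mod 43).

Extended Euclidean algorithm:
43 = 1·39 + 4
39 = 9·4 + 3
4 = 1·3 + 1
3 = 3·1 + 0
The gcd is 1. Working backward:
1 = 4 − 3
1 = −39 + 10·4
1 = 10·43 − 11·39
Thus 39·(-11) ≡ 1 (mod 43); reducing, -11 mod 43 = 32.

32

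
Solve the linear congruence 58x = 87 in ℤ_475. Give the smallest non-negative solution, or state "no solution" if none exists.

First find gcd(58, 475):
475 = 8·58 + 11
58 = 5·11 + 3
11 = 3·3 + 2
3 = 1·2 + 1
2 = 2·1 + 0
gcd = 1, so a unique solution mod 475 exists.
Back-substitute for the Bézout coefficients:
1 = 3 − 2
1 = −11 + 4·3
1 = 4·58 − 21·11
1 = −21·475 + 172·58
So 58·(172) ≡ 1 (mod 475), giving 58⁻¹ ≡ 172.
x ≡ 58⁻¹·87 ≡ 172·87 ≡ 239 (mod 475).

239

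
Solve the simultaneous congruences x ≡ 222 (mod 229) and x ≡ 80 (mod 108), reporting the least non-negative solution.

Write x = 222 + 229·k. Then 229·k ≡ 80 − 222 ≡ 74 (mod 108).
Need 229⁻¹ mod 108. Extended Euclid on (108, 13):
108 = 8*13 + 4
13 = 3*4 + 1
4 = 4*1 + 0
Back-substitute:
1 = 13 − 3·4
1 = −3·108 + 25·13
229⁻¹ ≡ 25 (mod 108), so k ≡ 25·74 ≡ 14 (mod 108).
x = 222 + 229·14 = 3428.

3428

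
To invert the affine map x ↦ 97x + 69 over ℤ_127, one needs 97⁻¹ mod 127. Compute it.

Extended Euclidean algorithm:
127 = 1*97 + 30
97 = 3*30 + 7
30 = 4*7 + 2
7 = 3*2 + 1
2 = 2*1 + 0
Since gcd(97, 127) = 1, back-substitute to write 1 as a combination:
1 = 7 − 3·2
1 = −3·30 + 13·7
1 = 13·97 − 42·30
1 = −42·127 + 55·97
So 97·55 ≡ 1 (mod 127).

55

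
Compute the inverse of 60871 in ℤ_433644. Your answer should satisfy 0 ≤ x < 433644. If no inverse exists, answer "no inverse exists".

124399

Run Euclid on (433644, 60871):
433644 = 7*60871 + 7547
60871 = 8*7547 + 495
7547 = 15*495 + 122
495 = 4*122 + 7
122 = 17*7 + 3
7 = 2*3 + 1
3 = 3*1 + 0
Since gcd(60871, 433644) = 1, back-substitute to write 1 as a combination:
1 = 7 − 2·3
1 = −2·122 + 35·7
1 = 35·495 − 142·122
1 = −142·7547 + 2165·495
1 = 2165·60871 − 17462·7547
1 = −17462·433644 + 124399·60871
So 60871·124399 ≡ 1 (mod 433644).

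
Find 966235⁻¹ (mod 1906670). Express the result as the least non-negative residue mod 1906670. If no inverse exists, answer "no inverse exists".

no inverse exists

Euclidean algorithm on 1906670, 966235:
1906670 = 1×966235 + 940435
966235 = 1×940435 + 25800
940435 = 36×25800 + 11635
25800 = 2×11635 + 2530
11635 = 4×2530 + 1515
2530 = 1×1515 + 1015
1515 = 1×1015 + 500
1015 = 2×500 + 15
500 = 33×15 + 5
15 = 3×5 + 0
The gcd is 5, not 1, hence no inverse exists.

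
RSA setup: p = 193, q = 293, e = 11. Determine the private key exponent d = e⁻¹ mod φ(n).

φ(n) = (p−1)(q−1) = 192·292 = 56064.
Need d with 11·d ≡ 1 (mod 56064). Apply the extended Euclidean algorithm:
56064 = 5096*11 + 8
11 = 1*8 + 3
8 = 2*3 + 2
3 = 1*2 + 1
2 = 2*1 + 0
Back-substitute:
1 = 3 − 2
1 = −8 + 3·3
1 = 3·11 − 4·8
1 = −4·56064 + 20387·11
So 11·20387 ≡ 1 (mod 56064), hence d = 20387.

20387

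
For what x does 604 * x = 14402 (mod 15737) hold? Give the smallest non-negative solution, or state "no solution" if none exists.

8205

First find gcd(604, 15737):
15737 = 26*604 + 33
604 = 18*33 + 10
33 = 3*10 + 3
10 = 3*3 + 1
3 = 3*1 + 0
gcd = 1, so a unique solution mod 15737 exists.
Back-substitute for the Bézout coefficients:
1 = 10 − 3·3
1 = −3·33 + 10·10
1 = 10·604 − 183·33
1 = −183·15737 + 4768·604
So 604·(4768) ≡ 1 (mod 15737), giving 604⁻¹ ≡ 4768.
x ≡ 604⁻¹·14402 ≡ 4768·14402 ≡ 8205 (mod 15737).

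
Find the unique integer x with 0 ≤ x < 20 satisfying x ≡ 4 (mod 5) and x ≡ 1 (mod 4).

Write x = 4 + 5·k. Then 5·k ≡ 1 − 4 ≡ 1 (mod 4).
Need 5⁻¹ mod 4. Extended Euclid on (4, 1):
4 = 4*1 + 0
5⁻¹ ≡ 1 (mod 4), so k ≡ 1·1 ≡ 1 (mod 4).
x = 4 + 5·1 = 9.

9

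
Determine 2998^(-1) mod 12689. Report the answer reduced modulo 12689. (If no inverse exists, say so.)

gcd(12689, 2998) by repeated division:
12689 = 4·2998 + 697
2998 = 4·697 + 210
697 = 3·210 + 67
210 = 3·67 + 9
67 = 7·9 + 4
9 = 2·4 + 1
4 = 4·1 + 0
The gcd is 1. Working backward:
1 = 9 − 2·4
1 = −2·67 + 15·9
1 = 15·210 − 47·67
1 = −47·697 + 156·210
1 = 156·2998 − 671·697
1 = −671·12689 + 2840·2998
So 2998·2840 ≡ 1 (mod 12689).

2840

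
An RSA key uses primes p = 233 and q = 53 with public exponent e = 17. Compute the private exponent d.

φ(n) = (p−1)(q−1) = 232·52 = 12064.
Need d with 17·d ≡ 1 (mod 12064). Apply the extended Euclidean algorithm:
12064 = 709·17 + 11
17 = 1·11 + 6
11 = 1·6 + 5
6 = 1·5 + 1
5 = 5·1 + 0
Back-substitute:
1 = 6 − 5
1 = −11 + 2·6
1 = 2·17 − 3·11
1 = −3·12064 + 2129·17
So 17·2129 ≡ 1 (mod 12064), hence d = 2129.

2129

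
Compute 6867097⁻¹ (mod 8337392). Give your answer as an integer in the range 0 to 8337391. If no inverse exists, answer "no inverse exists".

7434713

Extended Euclidean algorithm:
8337392 = 1·6867097 + 1470295
6867097 = 4·1470295 + 985917
1470295 = 1·985917 + 484378
985917 = 2·484378 + 17161
484378 = 28·17161 + 3870
17161 = 4·3870 + 1681
3870 = 2·1681 + 508
1681 = 3·508 + 157
508 = 3·157 + 37
157 = 4·37 + 9
37 = 4·9 + 1
9 = 9·1 + 0
Since gcd(6867097, 8337392) = 1, back-substitute to write 1 as a combination:
1 = 37 − 4·9
1 = −4·157 + 17·37
1 = 17·508 − 55·157
1 = −55·1681 + 182·508
1 = 182·3870 − 419·1681
1 = −419·17161 + 1858·3870
1 = 1858·484378 − 52443·17161
1 = −52443·985917 + 106744·484378
1 = 106744·1470295 − 159187·985917
1 = −159187·6867097 + 743492·1470295
1 = 743492·8337392 − 902679·6867097
So 6867097·(-902679) ≡ 1 (mod 8337392), and -902679 ≡ 7434713 (mod 8337392).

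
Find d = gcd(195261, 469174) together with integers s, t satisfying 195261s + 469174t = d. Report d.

1

Repeated division:
469174 = 2·195261 + 78652
195261 = 2·78652 + 37957
78652 = 2·37957 + 2738
37957 = 13·2738 + 2363
2738 = 1·2363 + 375
2363 = 6·375 + 113
375 = 3·113 + 36
113 = 3·36 + 5
36 = 7·5 + 1
5 = 5·1 + 0
gcd(195261, 469174) = 1.
Express as a combination:
1 = 36 − 7·5
1 = −7·113 + 22·36
1 = 22·375 − 73·113
1 = −73·2363 + 460·375
1 = 460·2738 − 533·2363
1 = −533·37957 + 7389·2738
1 = 7389·78652 − 15311·37957
1 = −15311·195261 + 38011·78652
1 = 38011·469174 − 91333·195261
So 1 = (38011)·469174 + (-91333)·195261.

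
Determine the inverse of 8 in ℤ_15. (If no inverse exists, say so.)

gcd(15, 8) by repeated division:
15 = 1×8 + 7
8 = 1×7 + 1
7 = 7×1 + 0
The gcd is 1. Working backward:
1 = 8 − 7
1 = −15 + 2·8
So 8·2 ≡ 1 (mod 15).

2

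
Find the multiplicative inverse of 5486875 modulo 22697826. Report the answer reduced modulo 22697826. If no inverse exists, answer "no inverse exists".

Run Euclid on (22697826, 5486875):
22697826 = 4·5486875 + 750326
5486875 = 7·750326 + 234593
750326 = 3·234593 + 46547
234593 = 5·46547 + 1858
46547 = 25·1858 + 97
1858 = 19·97 + 15
97 = 6·15 + 7
15 = 2·7 + 1
7 = 7·1 + 0
The gcd is 1. Working backward:
1 = 15 − 2·7
1 = −2·97 + 13·15
1 = 13·1858 − 249·97
1 = −249·46547 + 6238·1858
1 = 6238·234593 − 31439·46547
1 = −31439·750326 + 100555·234593
1 = 100555·5486875 − 735324·750326
1 = −735324·22697826 + 3041851·5486875
So 5486875·3041851 ≡ 1 (mod 22697826).

3041851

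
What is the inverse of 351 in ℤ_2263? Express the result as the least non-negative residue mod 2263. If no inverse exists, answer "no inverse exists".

Run Euclid on (2263, 351):
2263 = 6*351 + 157
351 = 2*157 + 37
157 = 4*37 + 9
37 = 4*9 + 1
9 = 9*1 + 0
Since gcd(351, 2263) = 1, back-substitute to write 1 as a combination:
1 = 37 − 4·9
1 = −4·157 + 17·37
1 = 17·351 − 38·157
1 = −38·2263 + 245·351
So 351·245 ≡ 1 (mod 2263).

245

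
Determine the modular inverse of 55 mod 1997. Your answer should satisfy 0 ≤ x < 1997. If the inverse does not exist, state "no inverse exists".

1525

gcd(1997, 55) by repeated division:
1997 = 36*55 + 17
55 = 3*17 + 4
17 = 4*4 + 1
4 = 4*1 + 0
gcd = 1, so the inverse exists. Back-substitute:
1 = 17 − 4·4
1 = −4·55 + 13·17
1 = 13·1997 − 472·55
Thus 55·(-472) ≡ 1 (mod 1997); reducing, -472 mod 1997 = 1525.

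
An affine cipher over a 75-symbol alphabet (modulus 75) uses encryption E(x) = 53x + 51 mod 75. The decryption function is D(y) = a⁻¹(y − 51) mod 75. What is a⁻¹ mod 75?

Apply the Euclidean algorithm to 75 and 53:
75 = 1·53 + 22
53 = 2·22 + 9
22 = 2·9 + 4
9 = 2·4 + 1
4 = 4·1 + 0
The gcd is 1. Working backward:
1 = 9 − 2·4
1 = −2·22 + 5·9
1 = 5·53 − 12·22
1 = −12·75 + 17·53
So 53·17 ≡ 1 (mod 75).

17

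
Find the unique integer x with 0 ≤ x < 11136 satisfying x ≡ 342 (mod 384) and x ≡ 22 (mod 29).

1878

Write x = 342 + 384·k. Then 384·k ≡ 22 − 342 ≡ 28 (mod 29).
Need 384⁻¹ mod 29. Extended Euclid on (29, 7):
29 = 4*7 + 1
7 = 7*1 + 0
Back-substitute:
1 = 29 − 4·7
384⁻¹ ≡ 25 (mod 29), so k ≡ 25·28 ≡ 4 (mod 29).
x = 342 + 384·4 = 1878.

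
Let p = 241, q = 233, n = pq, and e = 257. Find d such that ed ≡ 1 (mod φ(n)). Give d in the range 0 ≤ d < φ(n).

φ(n) = (p−1)(q−1) = 240·232 = 55680.
Need d with 257·d ≡ 1 (mod 55680). Apply the extended Euclidean algorithm:
55680 = 216·257 + 168
257 = 1·168 + 89
168 = 1·89 + 79
89 = 1·79 + 10
79 = 7·10 + 9
10 = 1·9 + 1
9 = 9·1 + 0
Back-substitute:
1 = 10 − 9
1 = −79 + 8·10
1 = 8·89 − 9·79
1 = −9·168 + 17·89
1 = 17·257 − 26·168
1 = −26·55680 + 5633·257
So 257·5633 ≡ 1 (mod 55680), hence d = 5633.

5633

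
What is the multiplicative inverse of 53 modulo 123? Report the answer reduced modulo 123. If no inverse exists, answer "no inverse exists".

Extended Euclidean algorithm:
123 = 2×53 + 17
53 = 3×17 + 2
17 = 8×2 + 1
2 = 2×1 + 0
Since gcd(53, 123) = 1, back-substitute to write 1 as a combination:
1 = 17 − 8·2
1 = −8·53 + 25·17
1 = 25·123 − 58·53
Hence 53⁻¹ ≡ -58 ≡ 65 (mod 123).

65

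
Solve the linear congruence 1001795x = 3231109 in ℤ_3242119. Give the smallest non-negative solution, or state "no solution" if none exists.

First find gcd(1001795, 3242119):
3242119 = 3·1001795 + 236734
1001795 = 4·236734 + 54859
236734 = 4·54859 + 17298
54859 = 3·17298 + 2965
17298 = 5·2965 + 2473
2965 = 1·2473 + 492
2473 = 5·492 + 13
492 = 37·13 + 11
13 = 1·11 + 2
11 = 5·2 + 1
2 = 2·1 + 0
gcd = 1, so a unique solution mod 3242119 exists.
Back-substitute for the Bézout coefficients:
1 = 11 − 5·2
1 = −5·13 + 6·11
1 = 6·492 − 227·13
1 = −227·2473 + 1141·492
1 = 1141·2965 − 1368·2473
1 = −1368·17298 + 7981·2965
1 = 7981·54859 − 25311·17298
1 = −25311·236734 + 109225·54859
1 = 109225·1001795 − 462211·236734
1 = −462211·3242119 + 1495858·1001795
So 1001795·(1495858) ≡ 1 (mod 3242119), giving 1001795⁻¹ ≡ 1495858.
x ≡ 1001795⁻¹·3231109 ≡ 1495858·3231109 ≡ 567940 (mod 3242119).

567940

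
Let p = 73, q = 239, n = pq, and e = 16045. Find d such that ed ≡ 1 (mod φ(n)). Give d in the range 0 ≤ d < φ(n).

φ(n) = (p−1)(q−1) = 72·238 = 17136.
Need d with 16045·d ≡ 1 (mod 17136). Apply the extended Euclidean algorithm:
17136 = 1*16045 + 1091
16045 = 14*1091 + 771
1091 = 1*771 + 320
771 = 2*320 + 131
320 = 2*131 + 58
131 = 2*58 + 15
58 = 3*15 + 13
15 = 1*13 + 2
13 = 6*2 + 1
2 = 2*1 + 0
Back-substitute:
1 = 13 − 6·2
1 = −6·15 + 7·13
1 = 7·58 − 27·15
1 = −27·131 + 61·58
1 = 61·320 − 149·131
1 = −149·771 + 359·320
1 = 359·1091 − 508·771
1 = −508·16045 + 7471·1091
1 = 7471·17136 − 7979·16045
So 16045·(-7979) ≡ 1 (mod 17136), hence d ≡ -7979 ≡ 9157 (mod 17136).

9157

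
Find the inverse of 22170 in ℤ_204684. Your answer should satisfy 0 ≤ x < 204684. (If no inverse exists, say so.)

Euclidean algorithm on 204684, 22170:
204684 = 9×22170 + 5154
22170 = 4×5154 + 1554
5154 = 3×1554 + 492
1554 = 3×492 + 78
492 = 6×78 + 24
78 = 3×24 + 6
24 = 4×6 + 0
The gcd is 6, not 1, hence no inverse exists.

no inverse exists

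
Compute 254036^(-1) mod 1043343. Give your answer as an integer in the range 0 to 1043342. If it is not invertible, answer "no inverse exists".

784454

Extended Euclidean algorithm:
1043343 = 4·254036 + 27199
254036 = 9·27199 + 9245
27199 = 2·9245 + 8709
9245 = 1·8709 + 536
8709 = 16·536 + 133
536 = 4·133 + 4
133 = 33·4 + 1
4 = 4·1 + 0
Since gcd(254036, 1043343) = 1, back-substitute to write 1 as a combination:
1 = 133 − 33·4
1 = −33·536 + 133·133
1 = 133·8709 − 2161·536
1 = −2161·9245 + 2294·8709
1 = 2294·27199 − 6749·9245
1 = −6749·254036 + 63035·27199
1 = 63035·1043343 − 258889·254036
So 254036·(-258889) ≡ 1 (mod 1043343), and -258889 ≡ 784454 (mod 1043343).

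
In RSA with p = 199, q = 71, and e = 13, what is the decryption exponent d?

6397

φ(n) = (p−1)(q−1) = 198·70 = 13860.
Need d with 13·d ≡ 1 (mod 13860). Apply the extended Euclidean algorithm:
13860 = 1066*13 + 2
13 = 6*2 + 1
2 = 2*1 + 0
Back-substitute:
1 = 13 − 6·2
1 = −6·13860 + 6397·13
So 13·6397 ≡ 1 (mod 13860), hence d = 6397.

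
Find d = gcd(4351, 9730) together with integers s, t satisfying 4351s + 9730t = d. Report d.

Repeated division:
9730 = 2×4351 + 1028
4351 = 4×1028 + 239
1028 = 4×239 + 72
239 = 3×72 + 23
72 = 3×23 + 3
23 = 7×3 + 2
3 = 1×2 + 1
2 = 2×1 + 0
gcd(4351, 9730) = 1.
Express as a combination:
1 = 3 − 2
1 = −23 + 8·3
1 = 8·72 − 25·23
1 = −25·239 + 83·72
1 = 83·1028 − 357·239
1 = −357·4351 + 1511·1028
1 = 1511·9730 − 3379·4351
So 1 = (1511)·9730 + (-3379)·4351.

1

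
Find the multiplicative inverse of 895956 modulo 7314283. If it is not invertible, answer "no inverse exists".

Apply the Euclidean algorithm to 7314283 and 895956:
7314283 = 8×895956 + 146635
895956 = 6×146635 + 16146
146635 = 9×16146 + 1321
16146 = 12×1321 + 294
1321 = 4×294 + 145
294 = 2×145 + 4
145 = 36×4 + 1
4 = 4×1 + 0
gcd = 1, so the inverse exists. Back-substitute:
1 = 145 − 36·4
1 = −36·294 + 73·145
1 = 73·1321 − 328·294
1 = −328·16146 + 4009·1321
1 = 4009·146635 − 36409·16146
1 = −36409·895956 + 222463·146635
1 = 222463·7314283 − 1816113·895956
Thus 895956·(-1816113) ≡ 1 (mod 7314283); reducing, -1816113 mod 7314283 = 5498170.

5498170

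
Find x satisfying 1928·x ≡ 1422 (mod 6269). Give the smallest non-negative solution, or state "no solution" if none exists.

First find gcd(1928, 6269):
6269 = 3·1928 + 485
1928 = 3·485 + 473
485 = 1·473 + 12
473 = 39·12 + 5
12 = 2·5 + 2
5 = 2·2 + 1
2 = 2·1 + 0
gcd = 1, so a unique solution mod 6269 exists.
Back-substitute for the Bézout coefficients:
1 = 5 − 2·2
1 = −2·12 + 5·5
1 = 5·473 − 197·12
1 = −197·485 + 202·473
1 = 202·1928 − 803·485
1 = −803·6269 + 2611·1928
So 1928·(2611) ≡ 1 (mod 6269), giving 1928⁻¹ ≡ 2611.
x ≡ 1928⁻¹·1422 ≡ 2611·1422 ≡ 1594 (mod 6269).

1594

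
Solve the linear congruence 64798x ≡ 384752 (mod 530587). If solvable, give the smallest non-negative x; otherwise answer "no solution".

First find gcd(64798, 530587):
530587 = 8·64798 + 12203
64798 = 5·12203 + 3783
12203 = 3·3783 + 854
3783 = 4·854 + 367
854 = 2·367 + 120
367 = 3·120 + 7
120 = 17·7 + 1
7 = 7·1 + 0
gcd = 1, so a unique solution mod 530587 exists.
Back-substitute for the Bézout coefficients:
1 = 120 − 17·7
1 = −17·367 + 52·120
1 = 52·854 − 121·367
1 = −121·3783 + 536·854
1 = 536·12203 − 1729·3783
1 = −1729·64798 + 9181·12203
1 = 9181·530587 − 75177·64798
So 64798·(-75177) ≡ 1 (mod 530587), giving 64798⁻¹ ≡ 455410.
x ≡ 64798⁻¹·384752 ≡ 455410·384752 ≡ 449201 (mod 530587).

449201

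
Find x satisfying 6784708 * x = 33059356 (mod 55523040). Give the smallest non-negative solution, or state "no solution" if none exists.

First find gcd(6784708, 55523040):
55523040 = 8·6784708 + 1245376
6784708 = 5·1245376 + 557828
1245376 = 2·557828 + 129720
557828 = 4·129720 + 38948
129720 = 3·38948 + 12876
38948 = 3·12876 + 320
12876 = 40·320 + 76
320 = 4·76 + 16
76 = 4·16 + 12
16 = 1·12 + 4
12 = 3·4 + 0
gcd = 4 and 4 | 33059356, so solutions exist. Divide through by 4: 1696177x ≡ 8264839 (mod 13880760).
Now find 1696177⁻¹ mod 13880760:
13880760 = 8·1696177 + 311344
1696177 = 5·311344 + 139457
311344 = 2·139457 + 32430
139457 = 4·32430 + 9737
32430 = 3·9737 + 3219
9737 = 3·3219 + 80
3219 = 40·80 + 19
80 = 4·19 + 4
19 = 4·4 + 3
4 = 1·3 + 1
3 = 3·1 + 0
Back-substitute:
1 = 4 − 3
1 = −19 + 5·4
1 = 5·80 − 21·19
1 = −21·3219 + 845·80
1 = 845·9737 − 2556·3219
1 = −2556·32430 + 8513·9737
1 = 8513·139457 − 36608·32430
1 = −36608·311344 + 81729·139457
1 = 81729·1696177 − 445253·311344
1 = −445253·13880760 + 3643753·1696177
So 1696177⁻¹ ≡ 3643753 (mod 13880760).
Then x ≡ 3643753·8264839 ≡ 1281247 (mod 13880760); the smallest non-negative solution is x = 1281247.

1281247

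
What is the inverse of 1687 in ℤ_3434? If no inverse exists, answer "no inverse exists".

2461

Extended Euclidean algorithm:
3434 = 2*1687 + 60
1687 = 28*60 + 7
60 = 8*7 + 4
7 = 1*4 + 3
4 = 1*3 + 1
3 = 3*1 + 0
Since gcd(1687, 3434) = 1, back-substitute to write 1 as a combination:
1 = 4 − 3
1 = −7 + 2·4
1 = 2·60 − 17·7
1 = −17·1687 + 478·60
1 = 478·3434 − 973·1687
Thus 1687·(-973) ≡ 1 (mod 3434); reducing, -973 mod 3434 = 2461.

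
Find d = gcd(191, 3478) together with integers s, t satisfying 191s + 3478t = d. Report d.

1

Apply Euclid's algorithm to 3478 and 191:
3478 = 18·191 + 40
191 = 4·40 + 31
40 = 1·31 + 9
31 = 3·9 + 4
9 = 2·4 + 1
4 = 4·1 + 0
gcd(191, 3478) = 1.
Express as a combination:
1 = 9 − 2·4
1 = −2·31 + 7·9
1 = 7·40 − 9·31
1 = −9·191 + 43·40
1 = 43·3478 − 783·191
So 1 = (43)·3478 + (-783)·191.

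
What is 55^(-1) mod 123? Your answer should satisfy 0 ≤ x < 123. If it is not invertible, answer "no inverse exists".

Extended Euclidean algorithm:
123 = 2×55 + 13
55 = 4×13 + 3
13 = 4×3 + 1
3 = 3×1 + 0
Since gcd(55, 123) = 1, back-substitute to write 1 as a combination:
1 = 13 − 4·3
1 = −4·55 + 17·13
1 = 17·123 − 38·55
So 55·(-38) ≡ 1 (mod 123), and -38 ≡ 85 (mod 123).

85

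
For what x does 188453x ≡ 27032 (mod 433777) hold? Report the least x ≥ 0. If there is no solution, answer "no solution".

First find gcd(188453, 433777):
433777 = 2·188453 + 56871
188453 = 3·56871 + 17840
56871 = 3·17840 + 3351
17840 = 5·3351 + 1085
3351 = 3·1085 + 96
1085 = 11·96 + 29
96 = 3·29 + 9
29 = 3·9 + 2
9 = 4·2 + 1
2 = 2·1 + 0
gcd = 1, so a unique solution mod 433777 exists.
Back-substitute for the Bézout coefficients:
1 = 9 − 4·2
1 = −4·29 + 13·9
1 = 13·96 − 43·29
1 = −43·1085 + 486·96
1 = 486·3351 − 1501·1085
1 = −1501·17840 + 7991·3351
1 = 7991·56871 − 25474·17840
1 = −25474·188453 + 84413·56871
1 = 84413·433777 − 194300·188453
So 188453·(-194300) ≡ 1 (mod 433777), giving 188453⁻¹ ≡ 239477.
x ≡ 188453⁻¹·27032 ≡ 239477·27032 ≡ 288093 (mod 433777).

288093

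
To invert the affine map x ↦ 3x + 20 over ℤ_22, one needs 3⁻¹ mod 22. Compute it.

Run Euclid on (22, 3):
22 = 7*3 + 1
3 = 3*1 + 0
The gcd is 1. Working backward:
1 = 22 − 7·3
Thus 3·(-7) ≡ 1 (mod 22); reducing, -7 mod 22 = 15.

15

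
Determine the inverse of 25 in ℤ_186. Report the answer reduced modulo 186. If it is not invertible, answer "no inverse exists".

67

gcd(186, 25) by repeated division:
186 = 7*25 + 11
25 = 2*11 + 3
11 = 3*3 + 2
3 = 1*2 + 1
2 = 2*1 + 0
Since gcd(25, 186) = 1, back-substitute to write 1 as a combination:
1 = 3 − 2
1 = −11 + 4·3
1 = 4·25 − 9·11
1 = −9·186 + 67·25
So 25·67 ≡ 1 (mod 186).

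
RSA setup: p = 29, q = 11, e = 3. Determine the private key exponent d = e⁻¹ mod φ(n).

187

φ(n) = (p−1)(q−1) = 28·10 = 280.
Need d with 3·d ≡ 1 (mod 280). Apply the extended Euclidean algorithm:
280 = 93·3 + 1
3 = 3·1 + 0
Back-substitute:
1 = 280 − 93·3
So 3·(-93) ≡ 1 (mod 280), hence d ≡ -93 ≡ 187 (mod 280).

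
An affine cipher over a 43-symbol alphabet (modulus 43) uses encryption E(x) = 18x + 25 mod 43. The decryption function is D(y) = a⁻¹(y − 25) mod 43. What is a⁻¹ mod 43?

Run Euclid on (43, 18):
43 = 2×18 + 7
18 = 2×7 + 4
7 = 1×4 + 3
4 = 1×3 + 1
3 = 3×1 + 0
Since gcd(18, 43) = 1, back-substitute to write 1 as a combination:
1 = 4 − 3
1 = −7 + 2·4
1 = 2·18 − 5·7
1 = −5·43 + 12·18
So 18·12 ≡ 1 (mod 43).

12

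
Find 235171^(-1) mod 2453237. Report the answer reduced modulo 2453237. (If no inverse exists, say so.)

Apply the Euclidean algorithm to 2453237 and 235171:
2453237 = 10·235171 + 101527
235171 = 2·101527 + 32117
101527 = 3·32117 + 5176
32117 = 6·5176 + 1061
5176 = 4·1061 + 932
1061 = 1·932 + 129
932 = 7·129 + 29
129 = 4·29 + 13
29 = 2·13 + 3
13 = 4·3 + 1
3 = 3·1 + 0
gcd = 1, so the inverse exists. Back-substitute:
1 = 13 − 4·3
1 = −4·29 + 9·13
1 = 9·129 − 40·29
1 = −40·932 + 289·129
1 = 289·1061 − 329·932
1 = −329·5176 + 1605·1061
1 = 1605·32117 − 9959·5176
1 = −9959·101527 + 31482·32117
1 = 31482·235171 − 72923·101527
1 = −72923·2453237 + 760712·235171
So 235171·760712 ≡ 1 (mod 2453237).

760712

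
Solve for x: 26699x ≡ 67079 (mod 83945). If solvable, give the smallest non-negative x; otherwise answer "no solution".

First find gcd(26699, 83945):
83945 = 3×26699 + 3848
26699 = 6×3848 + 3611
3848 = 1×3611 + 237
3611 = 15×237 + 56
237 = 4×56 + 13
56 = 4×13 + 4
13 = 3×4 + 1
4 = 4×1 + 0
gcd = 1, so a unique solution mod 83945 exists.
Back-substitute for the Bézout coefficients:
1 = 13 − 3·4
1 = −3·56 + 13·13
1 = 13·237 − 55·56
1 = −55·3611 + 838·237
1 = 838·3848 − 893·3611
1 = −893·26699 + 6196·3848
1 = 6196·83945 − 19481·26699
So 26699·(-19481) ≡ 1 (mod 83945), giving 26699⁻¹ ≡ 64464.
x ≡ 26699⁻¹·67079 ≡ 64464·67079 ≡ 5816 (mod 83945).

5816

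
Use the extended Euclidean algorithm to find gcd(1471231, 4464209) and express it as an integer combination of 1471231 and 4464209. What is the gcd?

1

Repeated division:
4464209 = 3×1471231 + 50516
1471231 = 29×50516 + 6267
50516 = 8×6267 + 380
6267 = 16×380 + 187
380 = 2×187 + 6
187 = 31×6 + 1
6 = 6×1 + 0
gcd(1471231, 4464209) = 1.
Express as a combination:
1 = 187 − 31·6
1 = −31·380 + 63·187
1 = 63·6267 − 1039·380
1 = −1039·50516 + 8375·6267
1 = 8375·1471231 − 243914·50516
1 = −243914·4464209 + 740117·1471231
So 1 = (-243914)·4464209 + (740117)·1471231.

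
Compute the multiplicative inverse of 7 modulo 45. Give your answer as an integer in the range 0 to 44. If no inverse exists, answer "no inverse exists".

13

Extended Euclidean algorithm:
45 = 6×7 + 3
7 = 2×3 + 1
3 = 3×1 + 0
The gcd is 1. Working backward:
1 = 7 − 2·3
1 = −2·45 + 13·7
So 7·13 ≡ 1 (mod 45).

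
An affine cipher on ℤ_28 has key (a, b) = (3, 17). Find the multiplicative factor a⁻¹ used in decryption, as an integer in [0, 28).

19

Extended Euclidean algorithm:
28 = 9×3 + 1
3 = 3×1 + 0
The gcd is 1. Working backward:
1 = 28 − 9·3
So 3·(-9) ≡ 1 (mod 28), and -9 ≡ 19 (mod 28).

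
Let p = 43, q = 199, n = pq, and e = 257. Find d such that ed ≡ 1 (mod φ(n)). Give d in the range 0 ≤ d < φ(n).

2621

φ(n) = (p−1)(q−1) = 42·198 = 8316.
Need d with 257·d ≡ 1 (mod 8316). Apply the extended Euclidean algorithm:
8316 = 32*257 + 92
257 = 2*92 + 73
92 = 1*73 + 19
73 = 3*19 + 16
19 = 1*16 + 3
16 = 5*3 + 1
3 = 3*1 + 0
Back-substitute:
1 = 16 − 5·3
1 = −5·19 + 6·16
1 = 6·73 − 23·19
1 = −23·92 + 29·73
1 = 29·257 − 81·92
1 = −81·8316 + 2621·257
So 257·2621 ≡ 1 (mod 8316), hence d = 2621.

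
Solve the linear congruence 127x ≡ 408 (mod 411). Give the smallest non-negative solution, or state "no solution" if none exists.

First find gcd(127, 411):
411 = 3*127 + 30
127 = 4*30 + 7
30 = 4*7 + 2
7 = 3*2 + 1
2 = 2*1 + 0
gcd = 1, so a unique solution mod 411 exists.
Back-substitute for the Bézout coefficients:
1 = 7 − 3·2
1 = −3·30 + 13·7
1 = 13·127 − 55·30
1 = −55·411 + 178·127
So 127·(178) ≡ 1 (mod 411), giving 127⁻¹ ≡ 178.
x ≡ 127⁻¹·408 ≡ 178·408 ≡ 288 (mod 411).

288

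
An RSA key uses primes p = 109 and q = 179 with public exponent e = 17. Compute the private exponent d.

6785

φ(n) = (p−1)(q−1) = 108·178 = 19224.
Need d with 17·d ≡ 1 (mod 19224). Apply the extended Euclidean algorithm:
19224 = 1130*17 + 14
17 = 1*14 + 3
14 = 4*3 + 2
3 = 1*2 + 1
2 = 2*1 + 0
Back-substitute:
1 = 3 − 2
1 = −14 + 5·3
1 = 5·17 − 6·14
1 = −6·19224 + 6785·17
So 17·6785 ≡ 1 (mod 19224), hence d = 6785.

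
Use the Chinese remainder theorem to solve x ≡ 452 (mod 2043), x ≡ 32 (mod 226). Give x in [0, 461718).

212924

Write x = 452 + 2043·k. Then 2043·k ≡ 32 − 452 ≡ 32 (mod 226).
Need 2043⁻¹ mod 226. Extended Euclid on (226, 9):
226 = 25·9 + 1
9 = 9·1 + 0
Back-substitute:
1 = 226 − 25·9
2043⁻¹ ≡ 201 (mod 226), so k ≡ 201·32 ≡ 104 (mod 226).
x = 452 + 2043·104 = 212924.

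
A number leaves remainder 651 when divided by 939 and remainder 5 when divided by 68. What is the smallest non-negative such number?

32577

Write x = 651 + 939·k. Then 939·k ≡ 5 − 651 ≡ 34 (mod 68).
Need 939⁻¹ mod 68. Extended Euclid on (68, 55):
68 = 1·55 + 13
55 = 4·13 + 3
13 = 4·3 + 1
3 = 3·1 + 0
Back-substitute:
1 = 13 − 4·3
1 = −4·55 + 17·13
1 = 17·68 − 21·55
939⁻¹ ≡ 47 (mod 68), so k ≡ 47·34 ≡ 34 (mod 68).
x = 651 + 939·34 = 32577.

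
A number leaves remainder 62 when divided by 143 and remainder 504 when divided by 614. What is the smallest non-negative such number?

48396

Write x = 62 + 143·k. Then 143·k ≡ 504 − 62 ≡ 442 (mod 614).
Need 143⁻¹ mod 614. Extended Euclid on (614, 143):
614 = 4×143 + 42
143 = 3×42 + 17
42 = 2×17 + 8
17 = 2×8 + 1
8 = 8×1 + 0
Back-substitute:
1 = 17 − 2·8
1 = −2·42 + 5·17
1 = 5·143 − 17·42
1 = −17·614 + 73·143
143⁻¹ ≡ 73 (mod 614), so k ≡ 73·442 ≡ 338 (mod 614).
x = 62 + 143·338 = 48396.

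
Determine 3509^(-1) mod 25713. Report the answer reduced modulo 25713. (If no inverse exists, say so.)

872

Run Euclid on (25713, 3509):
25713 = 7*3509 + 1150
3509 = 3*1150 + 59
1150 = 19*59 + 29
59 = 2*29 + 1
29 = 29*1 + 0
Since gcd(3509, 25713) = 1, back-substitute to write 1 as a combination:
1 = 59 − 2·29
1 = −2·1150 + 39·59
1 = 39·3509 − 119·1150
1 = −119·25713 + 872·3509
So 3509·872 ≡ 1 (mod 25713).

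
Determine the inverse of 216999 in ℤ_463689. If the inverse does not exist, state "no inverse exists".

no inverse exists

Compute gcd(216999, 463689):
463689 = 2·216999 + 29691
216999 = 7·29691 + 9162
29691 = 3·9162 + 2205
9162 = 4·2205 + 342
2205 = 6·342 + 153
342 = 2·153 + 36
153 = 4·36 + 9
36 = 4·9 + 0
Since gcd = 9 > 1, 216999 is not a unit mod 463689.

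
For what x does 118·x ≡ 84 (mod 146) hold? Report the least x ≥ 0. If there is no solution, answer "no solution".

First find gcd(118, 146):
146 = 1·118 + 28
118 = 4·28 + 6
28 = 4·6 + 4
6 = 1·4 + 2
4 = 2·2 + 0
gcd = 2 and 2 | 84, so solutions exist. Divide through by 2: 59x ≡ 42 (mod 73).
Now find 59⁻¹ mod 73:
73 = 1·59 + 14
59 = 4·14 + 3
14 = 4·3 + 2
3 = 1·2 + 1
2 = 2·1 + 0
Back-substitute:
1 = 3 − 2
1 = −14 + 5·3
1 = 5·59 − 21·14
1 = −21·73 + 26·59
So 59⁻¹ ≡ 26 (mod 73).
Then x ≡ 26·42 ≡ 70 (mod 73); the smallest non-negative solution is x = 70.

70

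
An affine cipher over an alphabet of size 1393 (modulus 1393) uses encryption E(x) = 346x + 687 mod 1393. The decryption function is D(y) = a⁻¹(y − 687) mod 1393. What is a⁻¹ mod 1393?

Run Euclid on (1393, 346):
1393 = 4·346 + 9
346 = 38·9 + 4
9 = 2·4 + 1
4 = 4·1 + 0
gcd = 1, so the inverse exists. Back-substitute:
1 = 9 − 2·4
1 = −2·346 + 77·9
1 = 77·1393 − 310·346
Hence 346⁻¹ ≡ -310 ≡ 1083 (mod 1393).

1083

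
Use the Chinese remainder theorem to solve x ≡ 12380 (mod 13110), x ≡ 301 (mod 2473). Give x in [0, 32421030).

Write x = 12380 + 13110·k. Then 13110·k ≡ 301 − 12380 ≡ 286 (mod 2473).
Need 13110⁻¹ mod 2473. Extended Euclid on (2473, 745):
2473 = 3×745 + 238
745 = 3×238 + 31
238 = 7×31 + 21
31 = 1×21 + 10
21 = 2×10 + 1
10 = 10×1 + 0
Back-substitute:
1 = 21 − 2·10
1 = −2·31 + 3·21
1 = 3·238 − 23·31
1 = −23·745 + 72·238
1 = 72·2473 − 239·745
13110⁻¹ ≡ 2234 (mod 2473), so k ≡ 2234·286 ≡ 890 (mod 2473).
x = 12380 + 13110·890 = 11680280.

11680280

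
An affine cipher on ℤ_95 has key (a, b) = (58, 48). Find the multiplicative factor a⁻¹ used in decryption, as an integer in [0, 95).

77

Apply the Euclidean algorithm to 95 and 58:
95 = 1×58 + 37
58 = 1×37 + 21
37 = 1×21 + 16
21 = 1×16 + 5
16 = 3×5 + 1
5 = 5×1 + 0
The gcd is 1. Working backward:
1 = 16 − 3·5
1 = −3·21 + 4·16
1 = 4·37 − 7·21
1 = −7·58 + 11·37
1 = 11·95 − 18·58
Hence 58⁻¹ ≡ -18 ≡ 77 (mod 95).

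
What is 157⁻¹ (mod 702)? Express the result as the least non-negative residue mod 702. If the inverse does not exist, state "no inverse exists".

313

Extended Euclidean algorithm:
702 = 4*157 + 74
157 = 2*74 + 9
74 = 8*9 + 2
9 = 4*2 + 1
2 = 2*1 + 0
The gcd is 1. Working backward:
1 = 9 − 4·2
1 = −4·74 + 33·9
1 = 33·157 − 70·74
1 = −70·702 + 313·157
So 157·313 ≡ 1 (mod 702).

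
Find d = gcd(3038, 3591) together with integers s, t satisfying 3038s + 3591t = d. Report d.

Euclidean algorithm:
3591 = 1*3038 + 553
3038 = 5*553 + 273
553 = 2*273 + 7
273 = 39*7 + 0
gcd(3038, 3591) = 7.
Working backward:
7 = 553 − 2·273
7 = −2·3038 + 11·553
7 = 11·3591 − 13·3038
So 7 = (11)·3591 + (-13)·3038.

7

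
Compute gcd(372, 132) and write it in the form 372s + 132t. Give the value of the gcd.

12

Apply Euclid's algorithm to 372 and 132:
372 = 2×132 + 108
132 = 1×108 + 24
108 = 4×24 + 12
24 = 2×12 + 0
gcd(372, 132) = 12.
Back-substituting:
12 = 108 − 4·24
12 = −4·132 + 5·108
12 = 5·372 − 14·132
So 12 = (5)·372 + (-14)·132.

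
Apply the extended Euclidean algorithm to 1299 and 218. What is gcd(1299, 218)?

1

Euclidean algorithm:
1299 = 5×218 + 209
218 = 1×209 + 9
209 = 23×9 + 2
9 = 4×2 + 1
2 = 2×1 + 0
gcd(1299, 218) = 1.
Working backward:
1 = 9 − 4·2
1 = −4·209 + 93·9
1 = 93·218 − 97·209
1 = −97·1299 + 578·218
So 1 = (-97)·1299 + (578)·218.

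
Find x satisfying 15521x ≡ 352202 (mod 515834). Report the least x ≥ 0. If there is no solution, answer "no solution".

gcd(15521, 515834):
515834 = 33*15521 + 3641
15521 = 4*3641 + 957
3641 = 3*957 + 770
957 = 1*770 + 187
770 = 4*187 + 22
187 = 8*22 + 11
22 = 2*11 + 0
gcd = 11, but 11 ∤ 352202, so the congruence has no solution.

no solution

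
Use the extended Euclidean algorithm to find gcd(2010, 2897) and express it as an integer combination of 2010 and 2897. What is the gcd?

Euclidean algorithm:
2897 = 1*2010 + 887
2010 = 2*887 + 236
887 = 3*236 + 179
236 = 1*179 + 57
179 = 3*57 + 8
57 = 7*8 + 1
8 = 8*1 + 0
gcd(2010, 2897) = 1.
Back-substituting:
1 = 57 − 7·8
1 = −7·179 + 22·57
1 = 22·236 − 29·179
1 = −29·887 + 109·236
1 = 109·2010 − 247·887
1 = −247·2897 + 356·2010
So 1 = (-247)·2897 + (356)·2010.

1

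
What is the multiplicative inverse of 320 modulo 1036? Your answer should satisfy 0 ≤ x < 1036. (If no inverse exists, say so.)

Compute gcd(320, 1036):
1036 = 3·320 + 76
320 = 4·76 + 16
76 = 4·16 + 12
16 = 1·12 + 4
12 = 3·4 + 0
gcd(320, 1036) = 4 ≠ 1, so 320 has no multiplicative inverse modulo 1036.

no inverse exists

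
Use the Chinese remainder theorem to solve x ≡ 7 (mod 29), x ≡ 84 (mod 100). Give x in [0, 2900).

Write x = 7 + 29·k. Then 29·k ≡ 84 − 7 ≡ 77 (mod 100).
Need 29⁻¹ mod 100. Extended Euclid on (100, 29):
100 = 3×29 + 13
29 = 2×13 + 3
13 = 4×3 + 1
3 = 3×1 + 0
Back-substitute:
1 = 13 − 4·3
1 = −4·29 + 9·13
1 = 9·100 − 31·29
29⁻¹ ≡ 69 (mod 100), so k ≡ 69·77 ≡ 13 (mod 100).
x = 7 + 29·13 = 384.

384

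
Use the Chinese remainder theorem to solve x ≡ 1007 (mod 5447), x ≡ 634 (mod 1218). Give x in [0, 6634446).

4451206

Write x = 1007 + 5447·k. Then 5447·k ≡ 634 − 1007 ≡ 845 (mod 1218).
Need 5447⁻¹ mod 1218. Extended Euclid on (1218, 575):
1218 = 2*575 + 68
575 = 8*68 + 31
68 = 2*31 + 6
31 = 5*6 + 1
6 = 6*1 + 0
Back-substitute:
1 = 31 − 5·6
1 = −5·68 + 11·31
1 = 11·575 − 93·68
1 = −93·1218 + 197·575
5447⁻¹ ≡ 197 (mod 1218), so k ≡ 197·845 ≡ 817 (mod 1218).
x = 1007 + 5447·817 = 4451206.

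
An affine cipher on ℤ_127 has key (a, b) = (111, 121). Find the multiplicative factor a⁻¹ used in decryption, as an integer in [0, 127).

Apply the Euclidean algorithm to 127 and 111:
127 = 1*111 + 16
111 = 6*16 + 15
16 = 1*15 + 1
15 = 15*1 + 0
The gcd is 1. Working backward:
1 = 16 − 15
1 = −111 + 7·16
1 = 7·127 − 8·111
Hence 111⁻¹ ≡ -8 ≡ 119 (mod 127).

119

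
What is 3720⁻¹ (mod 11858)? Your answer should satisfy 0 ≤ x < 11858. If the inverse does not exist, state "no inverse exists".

no inverse exists

Compute gcd(3720, 11858):
11858 = 3·3720 + 698
3720 = 5·698 + 230
698 = 3·230 + 8
230 = 28·8 + 6
8 = 1·6 + 2
6 = 3·2 + 0
The gcd is 2, not 1, hence no inverse exists.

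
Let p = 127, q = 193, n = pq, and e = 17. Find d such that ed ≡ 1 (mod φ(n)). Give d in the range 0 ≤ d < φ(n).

φ(n) = (p−1)(q−1) = 126·192 = 24192.
Need d with 17·d ≡ 1 (mod 24192). Apply the extended Euclidean algorithm:
24192 = 1423·17 + 1
17 = 17·1 + 0
Back-substitute:
1 = 24192 − 1423·17
So 17·(-1423) ≡ 1 (mod 24192), hence d ≡ -1423 ≡ 22769 (mod 24192).

22769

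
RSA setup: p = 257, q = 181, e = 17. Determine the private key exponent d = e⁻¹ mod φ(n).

13553

φ(n) = (p−1)(q−1) = 256·180 = 46080.
Need d with 17·d ≡ 1 (mod 46080). Apply the extended Euclidean algorithm:
46080 = 2710*17 + 10
17 = 1*10 + 7
10 = 1*7 + 3
7 = 2*3 + 1
3 = 3*1 + 0
Back-substitute:
1 = 7 − 2·3
1 = −2·10 + 3·7
1 = 3·17 − 5·10
1 = −5·46080 + 13553·17
So 17·13553 ≡ 1 (mod 46080), hence d = 13553.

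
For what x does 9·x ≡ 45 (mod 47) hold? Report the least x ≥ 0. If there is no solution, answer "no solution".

5

First find gcd(9, 47):
47 = 5·9 + 2
9 = 4·2 + 1
2 = 2·1 + 0
gcd = 1, so a unique solution mod 47 exists.
Back-substitute for the Bézout coefficients:
1 = 9 − 4·2
1 = −4·47 + 21·9
So 9·(21) ≡ 1 (mod 47), giving 9⁻¹ ≡ 21.
x ≡ 9⁻¹·45 ≡ 21·45 ≡ 5 (mod 47).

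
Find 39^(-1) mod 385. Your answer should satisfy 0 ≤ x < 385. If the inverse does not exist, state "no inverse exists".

79

gcd(385, 39) by repeated division:
385 = 9·39 + 34
39 = 1·34 + 5
34 = 6·5 + 4
5 = 1·4 + 1
4 = 4·1 + 0
Since gcd(39, 385) = 1, back-substitute to write 1 as a combination:
1 = 5 − 4
1 = −34 + 7·5
1 = 7·39 − 8·34
1 = −8·385 + 79·39
So 39·79 ≡ 1 (mod 385).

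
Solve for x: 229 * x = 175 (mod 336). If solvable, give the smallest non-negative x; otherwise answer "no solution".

259

First find gcd(229, 336):
336 = 1*229 + 107
229 = 2*107 + 15
107 = 7*15 + 2
15 = 7*2 + 1
2 = 2*1 + 0
gcd = 1, so a unique solution mod 336 exists.
Back-substitute for the Bézout coefficients:
1 = 15 − 7·2
1 = −7·107 + 50·15
1 = 50·229 − 107·107
1 = −107·336 + 157·229
So 229·(157) ≡ 1 (mod 336), giving 229⁻¹ ≡ 157.
x ≡ 229⁻¹·175 ≡ 157·175 ≡ 259 (mod 336).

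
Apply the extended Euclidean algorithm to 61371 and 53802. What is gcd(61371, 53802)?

Euclidean algorithm:
61371 = 1*53802 + 7569
53802 = 7*7569 + 819
7569 = 9*819 + 198
819 = 4*198 + 27
198 = 7*27 + 9
27 = 3*9 + 0
gcd(61371, 53802) = 9.
Back-substituting:
9 = 198 − 7·27
9 = −7·819 + 29·198
9 = 29·7569 − 268·819
9 = −268·53802 + 1905·7569
9 = 1905·61371 − 2173·53802
So 9 = (1905)·61371 + (-2173)·53802.

9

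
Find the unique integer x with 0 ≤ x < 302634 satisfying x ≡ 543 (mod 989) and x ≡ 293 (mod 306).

265595

Write x = 543 + 989·k. Then 989·k ≡ 293 − 543 ≡ 56 (mod 306).
Need 989⁻¹ mod 306. Extended Euclid on (306, 71):
306 = 4×71 + 22
71 = 3×22 + 5
22 = 4×5 + 2
5 = 2×2 + 1
2 = 2×1 + 0
Back-substitute:
1 = 5 − 2·2
1 = −2·22 + 9·5
1 = 9·71 − 29·22
1 = −29·306 + 125·71
989⁻¹ ≡ 125 (mod 306), so k ≡ 125·56 ≡ 268 (mod 306).
x = 543 + 989·268 = 265595.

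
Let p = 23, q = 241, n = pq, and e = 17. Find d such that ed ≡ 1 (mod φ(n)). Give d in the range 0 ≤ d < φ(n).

1553

φ(n) = (p−1)(q−1) = 22·240 = 5280.
Need d with 17·d ≡ 1 (mod 5280). Apply the extended Euclidean algorithm:
5280 = 310·17 + 10
17 = 1·10 + 7
10 = 1·7 + 3
7 = 2·3 + 1
3 = 3·1 + 0
Back-substitute:
1 = 7 − 2·3
1 = −2·10 + 3·7
1 = 3·17 − 5·10
1 = −5·5280 + 1553·17
So 17·1553 ≡ 1 (mod 5280), hence d = 1553.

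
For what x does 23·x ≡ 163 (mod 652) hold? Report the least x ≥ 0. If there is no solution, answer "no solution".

489

First find gcd(23, 652):
652 = 28·23 + 8
23 = 2·8 + 7
8 = 1·7 + 1
7 = 7·1 + 0
gcd = 1, so a unique solution mod 652 exists.
Back-substitute for the Bézout coefficients:
1 = 8 − 7
1 = −23 + 3·8
1 = 3·652 − 85·23
So 23·(-85) ≡ 1 (mod 652), giving 23⁻¹ ≡ 567.
x ≡ 23⁻¹·163 ≡ 567·163 ≡ 489 (mod 652).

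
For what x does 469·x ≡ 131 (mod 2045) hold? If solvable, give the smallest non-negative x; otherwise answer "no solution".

9

First find gcd(469, 2045):
2045 = 4*469 + 169
469 = 2*169 + 131
169 = 1*131 + 38
131 = 3*38 + 17
38 = 2*17 + 4
17 = 4*4 + 1
4 = 4*1 + 0
gcd = 1, so a unique solution mod 2045 exists.
Back-substitute for the Bézout coefficients:
1 = 17 − 4·4
1 = −4·38 + 9·17
1 = 9·131 − 31·38
1 = −31·169 + 40·131
1 = 40·469 − 111·169
1 = −111·2045 + 484·469
So 469·(484) ≡ 1 (mod 2045), giving 469⁻¹ ≡ 484.
x ≡ 469⁻¹·131 ≡ 484·131 ≡ 9 (mod 2045).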